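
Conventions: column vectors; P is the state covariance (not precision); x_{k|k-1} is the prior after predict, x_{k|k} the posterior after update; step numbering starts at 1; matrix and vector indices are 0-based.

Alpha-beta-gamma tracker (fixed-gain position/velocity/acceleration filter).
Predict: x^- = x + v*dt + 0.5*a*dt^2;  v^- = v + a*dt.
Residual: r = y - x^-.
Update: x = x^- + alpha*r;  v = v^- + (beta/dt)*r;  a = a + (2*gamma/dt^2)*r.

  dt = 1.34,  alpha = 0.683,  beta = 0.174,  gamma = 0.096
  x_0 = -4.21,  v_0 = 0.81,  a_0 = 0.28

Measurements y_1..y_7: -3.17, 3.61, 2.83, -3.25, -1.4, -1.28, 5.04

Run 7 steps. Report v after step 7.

step 1: x_pred=-2.8732  r=-0.2968  x^+=-3.0759  v^+=1.1467  a^+=0.2483
step 2: x_pred=-1.3165  r=4.9265  x^+=2.0483  v^+=2.1190  a^+=0.7750
step 3: x_pred=5.5837  r=-2.7537  x^+=3.7029  v^+=2.8000  a^+=0.4806
step 4: x_pred=7.8865  r=-11.1365  x^+=0.2803  v^+=1.9980  a^+=-0.7102
step 5: x_pred=2.3199  r=-3.7199  x^+=-0.2208  v^+=0.5633  a^+=-1.1080
step 6: x_pred=-0.4607  r=-0.8193  x^+=-1.0203  v^+=-1.0278  a^+=-1.1956
step 7: x_pred=-3.4709  r=8.5109  x^+=2.3420  v^+=-1.5247  a^+=-0.2855

v_post = -1.5247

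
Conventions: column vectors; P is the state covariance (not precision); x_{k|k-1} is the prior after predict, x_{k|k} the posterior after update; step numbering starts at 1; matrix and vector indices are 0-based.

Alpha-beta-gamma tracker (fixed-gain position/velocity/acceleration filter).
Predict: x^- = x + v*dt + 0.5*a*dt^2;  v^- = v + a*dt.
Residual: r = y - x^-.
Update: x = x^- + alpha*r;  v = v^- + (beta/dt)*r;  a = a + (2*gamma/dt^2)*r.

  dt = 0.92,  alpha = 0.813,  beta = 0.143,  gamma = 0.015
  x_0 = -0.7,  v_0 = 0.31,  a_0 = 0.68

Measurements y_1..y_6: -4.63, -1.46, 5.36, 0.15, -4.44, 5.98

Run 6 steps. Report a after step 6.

a_post = 0.5405

step 1: x_pred=-0.1270  r=-4.5030  x^+=-3.7879  v^+=0.2357  a^+=0.5204
step 2: x_pred=-3.3509  r=1.8909  x^+=-1.8136  v^+=1.0084  a^+=0.5874
step 3: x_pred=-0.6373  r=5.9973  x^+=4.2385  v^+=2.4810  a^+=0.8000
step 4: x_pred=6.8595  r=-6.7095  x^+=1.4047  v^+=2.1741  a^+=0.5622
step 5: x_pred=3.6427  r=-8.0827  x^+=-2.9285  v^+=1.4349  a^+=0.2757
step 6: x_pred=-1.4917  r=7.4717  x^+=4.5828  v^+=2.8499  a^+=0.5405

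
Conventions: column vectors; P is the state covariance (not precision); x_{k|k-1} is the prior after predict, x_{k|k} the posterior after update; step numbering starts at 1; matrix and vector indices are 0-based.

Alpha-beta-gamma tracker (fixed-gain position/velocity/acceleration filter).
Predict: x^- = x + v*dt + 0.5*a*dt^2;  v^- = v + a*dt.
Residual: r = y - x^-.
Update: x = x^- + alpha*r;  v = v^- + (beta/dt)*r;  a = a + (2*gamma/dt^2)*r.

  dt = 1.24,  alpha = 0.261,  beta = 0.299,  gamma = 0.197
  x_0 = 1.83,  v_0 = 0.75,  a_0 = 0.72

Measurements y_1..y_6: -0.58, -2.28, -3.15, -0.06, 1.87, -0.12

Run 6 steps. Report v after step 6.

step 1: x_pred=3.3135  r=-3.8935  x^+=2.2973  v^+=0.7040  a^+=-0.2777
step 2: x_pred=2.9567  r=-5.2367  x^+=1.5899  v^+=-0.9031  a^+=-1.6196
step 3: x_pred=-0.7750  r=-2.3750  x^+=-1.3949  v^+=-3.4841  a^+=-2.2281
step 4: x_pred=-7.4281  r=7.3681  x^+=-5.5050  v^+=-4.4703  a^+=-0.3401
step 5: x_pred=-11.3097  r=13.1797  x^+=-7.8698  v^+=-1.7140  a^+=3.0371
step 6: x_pred=-7.6602  r=7.5402  x^+=-5.6922  v^+=3.8702  a^+=4.9692

v_post = 3.8702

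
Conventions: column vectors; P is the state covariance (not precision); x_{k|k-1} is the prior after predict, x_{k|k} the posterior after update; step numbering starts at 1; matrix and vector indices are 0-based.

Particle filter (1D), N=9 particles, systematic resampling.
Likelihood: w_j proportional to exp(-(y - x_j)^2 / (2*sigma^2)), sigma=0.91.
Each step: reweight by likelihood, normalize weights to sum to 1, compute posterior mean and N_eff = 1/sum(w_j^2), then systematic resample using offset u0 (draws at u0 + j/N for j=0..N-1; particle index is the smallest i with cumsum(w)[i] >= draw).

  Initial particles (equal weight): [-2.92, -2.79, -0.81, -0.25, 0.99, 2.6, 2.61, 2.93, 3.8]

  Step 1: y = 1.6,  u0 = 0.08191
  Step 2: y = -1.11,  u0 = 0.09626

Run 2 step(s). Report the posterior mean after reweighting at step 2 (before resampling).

post_mean = 0.9984

step 1: w=[0.0000, 0.0000, 0.0123, 0.0519, 0.3274, 0.2241, 0.2214, 0.1409, 0.0221]  mean=1.9582  Neff=4.3555  idx=[4, 4, 4, 5, 5, 6, 6, 7, 7]
step 2: w=[0.3316, 0.3316, 0.3316, 0.0012, 0.0012, 0.0011, 0.0011, 0.0002, 0.0002]  mean=0.9984  Neff=3.0306  idx=[0, 0, 0, 1, 1, 1, 2, 2, 2]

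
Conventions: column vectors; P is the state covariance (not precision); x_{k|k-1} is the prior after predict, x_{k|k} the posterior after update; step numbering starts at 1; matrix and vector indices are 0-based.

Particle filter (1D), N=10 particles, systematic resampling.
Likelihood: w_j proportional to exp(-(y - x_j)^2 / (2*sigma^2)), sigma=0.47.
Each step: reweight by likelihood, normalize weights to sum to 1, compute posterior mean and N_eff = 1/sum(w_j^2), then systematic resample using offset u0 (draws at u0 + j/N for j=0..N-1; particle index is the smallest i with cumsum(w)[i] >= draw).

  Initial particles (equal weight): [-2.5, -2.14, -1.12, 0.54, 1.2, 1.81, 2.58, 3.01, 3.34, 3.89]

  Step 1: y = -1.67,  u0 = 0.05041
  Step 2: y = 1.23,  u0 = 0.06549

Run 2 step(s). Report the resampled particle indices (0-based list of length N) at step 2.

resampled_idx = [6, 6, 7, 7, 7, 8, 8, 9, 9, 9]

step 1: w=[0.1592, 0.4591, 0.3817, 0.0000, 0.0000, 0.0000, 0.0000, 0.0000, 0.0000, 0.0000]  mean=-1.8079  Neff=2.6191  idx=[0, 0, 1, 1, 1, 1, 2, 2, 2, 2]
step 2: w=[0.0000, 0.0000, 0.0000, 0.0000, 0.0000, 0.0000, 0.2500, 0.2500, 0.2500, 0.2500]  mean=-1.1200  Neff=4.0000  idx=[6, 6, 7, 7, 7, 8, 8, 9, 9, 9]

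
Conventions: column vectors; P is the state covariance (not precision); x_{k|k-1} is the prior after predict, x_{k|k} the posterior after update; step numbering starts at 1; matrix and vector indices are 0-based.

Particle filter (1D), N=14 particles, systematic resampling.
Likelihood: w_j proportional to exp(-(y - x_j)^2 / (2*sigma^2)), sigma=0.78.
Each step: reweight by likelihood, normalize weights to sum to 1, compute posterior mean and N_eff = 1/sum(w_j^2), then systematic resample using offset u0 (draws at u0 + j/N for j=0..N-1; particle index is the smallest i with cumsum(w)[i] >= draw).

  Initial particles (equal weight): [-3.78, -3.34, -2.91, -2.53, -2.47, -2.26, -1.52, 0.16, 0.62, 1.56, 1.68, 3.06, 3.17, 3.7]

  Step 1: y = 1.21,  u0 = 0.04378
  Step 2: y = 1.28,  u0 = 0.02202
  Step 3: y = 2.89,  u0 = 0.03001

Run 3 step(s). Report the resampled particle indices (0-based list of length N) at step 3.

resampled_idx = [4, 4, 5, 6, 7, 8, 9, 9, 10, 11, 11, 12, 12, 13]

step 1: w=[0.0000, 0.0000, 0.0000, 0.0000, 0.0000, 0.0000, 0.0007, 0.1345, 0.2500, 0.3010, 0.2776, 0.0200, 0.0142, 0.0020]  mean=1.2248  Neff=4.0188  idx=[7, 7, 8, 8, 8, 9, 9, 9, 9, 10, 10, 10, 10, 11]
step 2: w=[0.0352, 0.0352, 0.0689, 0.0689, 0.0689, 0.0924, 0.0924, 0.0924, 0.0924, 0.0864, 0.0864, 0.0864, 0.0864, 0.0073]  mean=1.3196  Neff=12.3671  idx=[0, 2, 3, 4, 5, 6, 6, 7, 8, 9, 10, 10, 11, 12]
step 3: w=[0.0008, 0.0053, 0.0053, 0.0053, 0.0861, 0.0861, 0.0861, 0.0861, 0.0861, 0.1106, 0.1106, 0.1106, 0.1106, 0.1106]  mean=1.6102  Neff=10.1778  idx=[4, 4, 5, 6, 7, 8, 9, 9, 10, 11, 11, 12, 12, 13]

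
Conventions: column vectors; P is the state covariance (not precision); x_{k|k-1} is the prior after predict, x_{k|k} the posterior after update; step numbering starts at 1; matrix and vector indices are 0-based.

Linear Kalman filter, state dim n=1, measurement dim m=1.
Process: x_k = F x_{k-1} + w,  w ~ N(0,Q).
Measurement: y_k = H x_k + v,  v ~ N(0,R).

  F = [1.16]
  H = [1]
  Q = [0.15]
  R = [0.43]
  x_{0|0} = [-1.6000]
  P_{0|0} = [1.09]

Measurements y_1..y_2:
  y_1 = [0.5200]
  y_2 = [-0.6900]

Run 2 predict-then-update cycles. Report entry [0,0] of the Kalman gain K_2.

K[0,0] = 0.5854

step 1: x^-=[-1.8560]  P^-=[1.6167]  S=[2.0467]  K=[0.7899]  nu=[2.3760]  x^+=[0.0208]  P^+=[0.3397]
step 2: x^-=[0.0241]  P^-=[0.6070]  S=[1.0370]  K=[0.5854]  nu=[-0.7141]  x^+=[-0.3939]  P^+=[0.2517]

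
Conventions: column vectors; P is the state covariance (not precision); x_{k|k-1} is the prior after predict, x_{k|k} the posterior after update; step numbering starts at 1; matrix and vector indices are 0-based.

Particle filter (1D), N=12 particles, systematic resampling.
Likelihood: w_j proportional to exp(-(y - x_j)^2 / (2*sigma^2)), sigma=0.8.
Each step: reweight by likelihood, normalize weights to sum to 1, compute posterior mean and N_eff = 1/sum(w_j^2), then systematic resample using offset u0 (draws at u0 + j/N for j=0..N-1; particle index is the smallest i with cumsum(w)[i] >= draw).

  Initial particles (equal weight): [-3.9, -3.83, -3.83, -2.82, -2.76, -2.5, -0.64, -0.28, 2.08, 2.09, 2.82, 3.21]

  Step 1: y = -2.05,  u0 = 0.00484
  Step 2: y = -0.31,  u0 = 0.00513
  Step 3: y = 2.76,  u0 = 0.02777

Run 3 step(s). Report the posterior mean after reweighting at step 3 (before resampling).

step 1: w=[0.0256, 0.0312, 0.0312, 0.2337, 0.2505, 0.3170, 0.0786, 0.0321, 0.0000, 0.0000, 0.0000, 0.0000]  mean=-2.5414  Neff=4.3923  idx=[0, 3, 3, 3, 4, 4, 4, 5, 5, 5, 5, 6]
step 2: w=[0.0000, 0.0069, 0.0069, 0.0069, 0.0087, 0.0087, 0.0087, 0.0222, 0.0222, 0.0222, 0.0222, 0.8646]  mean=-0.9052  Neff=1.3336  idx=[1, 8, 11, 11, 11, 11, 11, 11, 11, 11, 11, 11]
step 3: w=[0.0000, 0.0000, 0.1000, 0.1000, 0.1000, 0.1000, 0.1000, 0.1000, 0.1000, 0.1000, 0.1000, 0.1000]  mean=-0.6400  Neff=10.0000  idx=[2, 3, 3, 4, 5, 6, 7, 8, 8, 9, 10, 11]

post_mean = -0.6400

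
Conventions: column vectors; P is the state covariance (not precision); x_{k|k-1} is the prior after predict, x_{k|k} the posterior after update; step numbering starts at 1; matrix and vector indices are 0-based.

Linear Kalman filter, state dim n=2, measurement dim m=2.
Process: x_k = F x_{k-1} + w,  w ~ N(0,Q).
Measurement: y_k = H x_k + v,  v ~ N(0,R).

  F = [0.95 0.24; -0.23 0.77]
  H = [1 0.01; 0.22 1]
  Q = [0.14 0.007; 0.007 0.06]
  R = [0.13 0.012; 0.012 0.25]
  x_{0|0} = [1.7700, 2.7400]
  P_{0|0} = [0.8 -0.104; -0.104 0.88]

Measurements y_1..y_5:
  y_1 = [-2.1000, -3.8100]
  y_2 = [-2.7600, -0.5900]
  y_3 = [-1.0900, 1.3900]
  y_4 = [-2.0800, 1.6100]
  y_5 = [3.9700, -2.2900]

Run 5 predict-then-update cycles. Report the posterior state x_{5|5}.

x_post = [1.8264, 0.0540]

step 1: x^-=[2.3391, 1.7027]  P^-=[0.8653 -0.0755; -0.0755 0.6609]  S=[0.9938 0.1333; 0.1333 0.9196]  K=[0.8700 -0.0012; -0.1665 0.7248]  nu=[-4.4561, -6.0273]  x^+=[-1.5306, -1.9237]  P^+=[0.1132 -0.0148; -0.0148 0.1825]
step 2: x^-=[-1.9158, -1.1292]  P^-=[0.2460 0.0060; 0.0060 0.1794]  S=[0.3761 0.0739; 0.0739 0.4439]  K=[0.6488 0.0274; -0.0613 0.4173]  nu=[-0.8329, 0.9607]  x^+=[-2.4299, -0.6773]  P^+=[0.0847 -0.0040; -0.0040 0.1045]
step 3: x^-=[-2.4709, 0.0374]  P^-=[0.2206 0.0051; 0.0051 0.1278]  S=[0.3508 0.0669; 0.0669 0.3908]  K=[0.6234 0.0305; -0.0463 0.3380]  nu=[1.3805, 1.8962]  x^+=[-1.5525, 0.6142]  P^+=[0.0814 -0.0028; -0.0028 0.0846]
step 4: x^-=[-1.3275, 0.8300]  P^-=[0.2171 0.0029; 0.0029 0.1154]  S=[0.3472 0.0638; 0.0638 0.3772]  K=[0.6200 0.0294; -0.0463 0.3155]  nu=[-0.7608, 1.0720]  x^+=[-1.7676, 1.2035]  P^+=[0.0810 -0.0030; -0.0030 0.0790]
step 5: x^-=[-1.3904, 1.3333]  P^-=[0.2163 0.0019; 0.0019 0.1122]  S=[0.3463 0.0626; 0.0626 0.3735]  K=[0.6194 0.0286; -0.0473 0.3094]  nu=[5.3471, -3.3174]  x^+=[1.8264, 0.0540]  P^+=[0.0809 -0.0032; -0.0032 0.0775]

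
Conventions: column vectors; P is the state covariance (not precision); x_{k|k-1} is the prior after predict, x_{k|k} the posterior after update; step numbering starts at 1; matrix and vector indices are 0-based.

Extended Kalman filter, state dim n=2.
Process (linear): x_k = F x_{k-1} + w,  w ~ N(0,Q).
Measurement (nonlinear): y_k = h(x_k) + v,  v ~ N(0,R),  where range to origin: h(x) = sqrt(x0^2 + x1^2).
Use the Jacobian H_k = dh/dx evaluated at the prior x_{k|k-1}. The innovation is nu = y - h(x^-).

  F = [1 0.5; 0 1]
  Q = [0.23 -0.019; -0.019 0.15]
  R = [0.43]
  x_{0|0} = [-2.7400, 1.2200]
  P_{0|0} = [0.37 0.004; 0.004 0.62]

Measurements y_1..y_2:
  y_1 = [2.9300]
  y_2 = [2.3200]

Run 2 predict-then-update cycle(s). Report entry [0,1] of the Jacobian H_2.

H_jac[0,1] = 0.5922

step 1: x^-=[-2.1300, 1.2200]  P^-=[0.7590 0.2950; 0.2950 0.7700]  H_jac=[-0.8677 0.4970]  S=[0.9373]  K=[-0.5463; 0.1352]  nu=[0.4754]  x^+=[-2.3897, 1.2843]  P^+=[0.4793 0.3642; 0.3642 0.7529]
step 2: x^-=[-1.7475, 1.2843]  P^-=[1.2618 0.7217; 0.7217 0.9029]  H_jac=[-0.8058 0.5922]  S=[0.8772]  K=[-0.6719; -0.0534]  nu=[0.1513]  x^+=[-1.8492, 1.2762]  P^+=[0.8658 0.6902; 0.6902 0.9004]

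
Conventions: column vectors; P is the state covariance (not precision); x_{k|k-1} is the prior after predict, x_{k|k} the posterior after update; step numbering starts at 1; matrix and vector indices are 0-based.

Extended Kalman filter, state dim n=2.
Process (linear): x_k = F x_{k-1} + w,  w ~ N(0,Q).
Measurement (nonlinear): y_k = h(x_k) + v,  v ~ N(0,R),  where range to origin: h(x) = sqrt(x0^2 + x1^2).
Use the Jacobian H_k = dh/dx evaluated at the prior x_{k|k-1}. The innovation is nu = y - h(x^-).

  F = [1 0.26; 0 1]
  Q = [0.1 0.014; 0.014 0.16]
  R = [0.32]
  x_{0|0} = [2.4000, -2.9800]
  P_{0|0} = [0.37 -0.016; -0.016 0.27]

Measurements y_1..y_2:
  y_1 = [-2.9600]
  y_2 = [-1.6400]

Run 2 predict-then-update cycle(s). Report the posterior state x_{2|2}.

step 1: x^-=[1.6252, -2.9800]  P^-=[0.4799 0.0682; 0.0682 0.4300]  H_jac=[0.4788 -0.8779]  S=[0.7041]  K=[0.2413; -0.4898]  nu=[-6.3544]  x^+=[0.0918, 0.1322]  P^+=[0.4389 0.1514; 0.1514 0.2611]
step 2: x^-=[0.1262, 0.1322]  P^-=[0.6353 0.2333; 0.2333 0.4211]  H_jac=[0.6904 0.7234]  S=[1.0763]  K=[0.5644; 0.4327]  nu=[-1.8227]  x^+=[-0.9025, -0.6565]  P^+=[0.2925 -0.0295; -0.0295 0.2196]

x_post = [-0.9025, -0.6565]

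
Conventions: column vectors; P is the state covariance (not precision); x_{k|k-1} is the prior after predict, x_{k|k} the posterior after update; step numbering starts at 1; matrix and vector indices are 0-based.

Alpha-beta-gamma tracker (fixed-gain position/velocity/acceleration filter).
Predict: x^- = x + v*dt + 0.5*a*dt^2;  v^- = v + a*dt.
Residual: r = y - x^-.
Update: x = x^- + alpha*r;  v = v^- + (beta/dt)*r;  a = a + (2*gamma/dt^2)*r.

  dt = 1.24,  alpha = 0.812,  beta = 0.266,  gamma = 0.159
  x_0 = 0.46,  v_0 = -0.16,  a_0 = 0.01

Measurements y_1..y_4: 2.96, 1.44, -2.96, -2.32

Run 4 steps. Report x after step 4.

step 1: x_pred=0.2693  r=2.6907  x^+=2.4541  v^+=0.4296  a^+=0.5665
step 2: x_pred=3.4224  r=-1.9824  x^+=1.8127  v^+=0.7068  a^+=0.1565
step 3: x_pred=2.8094  r=-5.7694  x^+=-1.8753  v^+=-0.3368  a^+=-1.0367
step 4: x_pred=-3.0900  r=0.7700  x^+=-2.4648  v^+=-1.4571  a^+=-0.8775

x_post = -2.4648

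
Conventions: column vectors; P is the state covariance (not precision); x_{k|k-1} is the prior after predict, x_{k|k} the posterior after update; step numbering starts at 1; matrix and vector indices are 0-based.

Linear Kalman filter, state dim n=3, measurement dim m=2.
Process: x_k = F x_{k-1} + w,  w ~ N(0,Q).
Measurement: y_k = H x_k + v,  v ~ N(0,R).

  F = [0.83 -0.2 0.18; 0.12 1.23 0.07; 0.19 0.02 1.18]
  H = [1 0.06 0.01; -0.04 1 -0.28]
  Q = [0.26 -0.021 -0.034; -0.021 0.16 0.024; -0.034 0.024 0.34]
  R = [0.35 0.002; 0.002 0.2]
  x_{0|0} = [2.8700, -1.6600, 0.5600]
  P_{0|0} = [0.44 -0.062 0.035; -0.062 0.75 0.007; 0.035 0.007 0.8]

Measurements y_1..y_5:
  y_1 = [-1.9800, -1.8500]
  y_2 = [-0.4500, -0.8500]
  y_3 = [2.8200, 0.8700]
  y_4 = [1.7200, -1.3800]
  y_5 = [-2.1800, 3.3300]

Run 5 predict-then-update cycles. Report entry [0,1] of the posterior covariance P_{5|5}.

P_post[0,1] = 0.0637

step 1: x^-=[2.8149, -1.6582, 1.1729]  P^-=[0.6496 -0.2092 0.2375; -0.2092 1.2884 0.1195; 0.2375 0.1195 1.4857]  S=[0.9842 -0.2269; -0.2269 1.5611]  K=[0.6261 -0.1022; 0.0557 0.8174; 0.2261 -0.1631]  nu=[-4.7071, 0.2492]  x^+=[-0.1578, -1.7166, 0.0681]  P^+=[0.2184 0.0018 0.0437; 0.0018 0.2631 0.3552; 0.0437 0.3552 1.3771]
step 2: x^-=[0.2246, -2.1256, 0.0160]  P^-=[0.4525 0.0323 0.2536; 0.0323 0.6304 0.6724; 0.2536 0.6724 2.3018]  S=[0.8147 -0.0282; -0.0282 0.6381]  K=[0.5586 -0.0644; 0.1184 0.6960; 0.3906 0.0450]  nu=[-0.5472, 1.2891]  x^+=[-0.1641, -1.2932, -0.1397]  P^+=[0.1936 0.0177 0.0777; 0.0177 0.3145 0.6225; 0.0777 0.6225 2.1772]
step 3: x^-=[0.0973, -1.6201, -0.2219]  P^-=[0.4490 0.1013 0.3914; 0.1013 0.7629 1.1366; 0.3914 1.1366 3.4430]  S=[0.8234 0.0038; 0.0038 0.5977]  K=[0.5576 -0.0474; 0.1891 0.7359; 0.5988 0.2587]  nu=[2.8221, 2.4318]  x^+=[1.5557, 0.7032, 2.0969]  P^+=[0.1918 0.0339 0.1234; 0.0339 0.4087 0.9277; 0.1234 0.9277 3.1066]
step 4: x^-=[1.5280, 1.1984, 2.7840]  P^-=[0.4680 0.1727 0.5632; 0.1727 0.9681 1.6699; 0.5632 1.6699 4.7721]  S=[0.8559 0.0310; 0.0310 0.6066]  K=[0.5667 -0.0351; 0.2601 0.8004; 0.8137 0.4714]  nu=[0.0922, -1.7378]  x^+=[1.6413, -0.1685, 2.0398]  P^+=[0.1936 0.0498 0.1711; 0.0498 0.5086 1.2358; 0.1711 1.2358 4.0468]
step 5: x^-=[1.7631, 0.1325, 2.7155]  P^-=[0.4904 0.2437 0.7392; 0.2437 1.1825 2.2089; 0.7392 2.2089 6.1174]  S=[0.8920 0.0570; 0.0570 0.6230]  K=[0.5761 -0.0253; 0.3225 0.8602; 1.0039 0.6568]  nu=[-3.9782, 4.0284]  x^+=[-0.6306, 2.3145, 1.3679]  P^+=[0.1956 0.0637 0.2135; 0.0637 0.5971 1.5068; 0.2135 1.5068 4.8745]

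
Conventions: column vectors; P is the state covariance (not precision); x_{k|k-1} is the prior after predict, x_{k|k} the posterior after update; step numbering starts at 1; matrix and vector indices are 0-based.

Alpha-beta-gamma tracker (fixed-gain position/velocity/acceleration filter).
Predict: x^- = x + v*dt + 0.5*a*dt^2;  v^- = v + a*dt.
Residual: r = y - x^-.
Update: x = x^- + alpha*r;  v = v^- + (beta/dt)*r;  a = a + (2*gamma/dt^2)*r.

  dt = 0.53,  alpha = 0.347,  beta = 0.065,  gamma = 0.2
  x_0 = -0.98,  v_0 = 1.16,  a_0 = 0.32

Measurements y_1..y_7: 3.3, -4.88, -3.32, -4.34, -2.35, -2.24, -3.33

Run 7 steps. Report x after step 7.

step 1: x_pred=-0.3203  r=3.6203  x^+=0.9360  v^+=1.7736  a^+=5.4752
step 2: x_pred=2.6450  r=-7.5250  x^+=0.0338  v^+=3.7526  a^+=-5.2403
step 3: x_pred=1.2867  r=-4.6067  x^+=-0.3118  v^+=0.4103  a^+=-11.8002
step 4: x_pred=-1.7517  r=-2.5883  x^+=-2.6499  v^+=-6.1613  a^+=-15.4859
step 5: x_pred=-8.0903  r=5.7403  x^+=-6.0984  v^+=-13.6648  a^+=-7.3117
step 6: x_pred=-14.3677  r=12.1277  x^+=-10.1594  v^+=-16.0526  a^+=9.9581
step 7: x_pred=-17.2686  r=13.9386  x^+=-12.4319  v^+=-9.0654  a^+=29.8066

x_post = -12.4319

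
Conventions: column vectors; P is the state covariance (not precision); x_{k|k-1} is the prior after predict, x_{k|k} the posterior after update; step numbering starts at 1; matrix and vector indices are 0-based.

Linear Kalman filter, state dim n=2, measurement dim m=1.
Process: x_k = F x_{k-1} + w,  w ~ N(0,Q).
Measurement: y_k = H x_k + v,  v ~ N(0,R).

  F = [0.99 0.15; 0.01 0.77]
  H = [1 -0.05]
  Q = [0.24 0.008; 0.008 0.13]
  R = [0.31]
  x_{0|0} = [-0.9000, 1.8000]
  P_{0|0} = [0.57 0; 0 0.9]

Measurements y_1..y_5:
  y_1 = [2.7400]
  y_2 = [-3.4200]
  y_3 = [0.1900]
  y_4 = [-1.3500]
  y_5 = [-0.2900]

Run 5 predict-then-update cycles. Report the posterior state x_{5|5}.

x_post = [-0.5029, 0.3064]

step 1: x^-=[-0.6210, 1.3770]  P^-=[0.8189 0.1176; 0.1176 0.6637]  S=[1.1188]  K=[0.7267; 0.0754]  nu=[3.4299]  x^+=[1.8714, 1.6358]  P^+=[0.2281 0.0563; 0.0563 0.6573]
step 2: x^-=[2.0981, 1.2783]  P^-=[0.4950 0.1291; 0.1291 0.5206]  S=[0.7934]  K=[0.6158; 0.1300]  nu=[-5.4542]  x^+=[-1.2605, 0.5694]  P^+=[0.1942 0.0656; 0.0656 0.5072]
step 3: x^-=[-1.1625, 0.4259]  P^-=[0.4612 0.1186; 0.1186 0.4318]  S=[0.7604]  K=[0.5987; 0.1276]  nu=[1.3738]  x^+=[-0.3400, 0.6012]  P^+=[0.1886 0.0605; 0.0605 0.4194]
step 4: x^-=[-0.2464, 0.4595]  P^-=[0.4523 0.1045; 0.1045 0.3796]  S=[0.7528]  K=[0.5939; 0.1137]  nu=[-1.0806]  x^+=[-0.8882, 0.3367]  P^+=[0.1868 0.0537; 0.0537 0.3699]
step 5: x^-=[-0.8288, 0.2504]  P^-=[0.4474 0.0936; 0.0936 0.3501]  S=[0.7489]  K=[0.5911; 0.1016]  nu=[0.5513]  x^+=[-0.5029, 0.3064]  P^+=[0.1857 0.0486; 0.0486 0.3424]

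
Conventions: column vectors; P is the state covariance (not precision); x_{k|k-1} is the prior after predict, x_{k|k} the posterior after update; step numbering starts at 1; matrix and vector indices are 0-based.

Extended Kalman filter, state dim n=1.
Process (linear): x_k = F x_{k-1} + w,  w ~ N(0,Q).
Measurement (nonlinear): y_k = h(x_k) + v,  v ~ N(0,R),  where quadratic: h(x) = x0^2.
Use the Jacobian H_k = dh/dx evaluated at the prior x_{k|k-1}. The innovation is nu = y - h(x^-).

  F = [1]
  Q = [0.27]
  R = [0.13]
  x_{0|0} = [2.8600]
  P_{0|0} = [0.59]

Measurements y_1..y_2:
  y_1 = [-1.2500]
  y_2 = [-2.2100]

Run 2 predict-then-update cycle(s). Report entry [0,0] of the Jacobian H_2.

step 1: x^-=[2.8600]  P^-=[0.8600]  H_jac=[5.7200]  S=[28.2678]  K=[0.1740]  nu=[-9.4296]  x^+=[1.2190]  P^+=[0.0040]
step 2: x^-=[1.2190]  P^-=[0.2740]  H_jac=[2.4381]  S=[1.7585]  K=[0.3798]  nu=[-3.6961]  x^+=[-0.1848]  P^+=[0.0203]

H_jac[0,0] = 2.4381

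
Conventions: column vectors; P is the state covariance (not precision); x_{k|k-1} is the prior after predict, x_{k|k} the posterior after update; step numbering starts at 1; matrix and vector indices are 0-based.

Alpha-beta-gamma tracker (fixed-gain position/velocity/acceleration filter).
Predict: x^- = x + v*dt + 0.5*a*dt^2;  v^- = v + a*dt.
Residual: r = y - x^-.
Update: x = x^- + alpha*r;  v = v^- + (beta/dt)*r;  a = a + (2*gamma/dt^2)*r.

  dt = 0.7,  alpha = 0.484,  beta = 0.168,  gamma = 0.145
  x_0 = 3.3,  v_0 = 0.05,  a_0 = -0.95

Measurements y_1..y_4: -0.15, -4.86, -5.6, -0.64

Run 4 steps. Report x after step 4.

x_post = -7.1312

step 1: x_pred=3.1023  r=-3.2523  x^+=1.5282  v^+=-1.3955  a^+=-2.8748
step 2: x_pred=-0.1530  r=-4.7070  x^+=-2.4312  v^+=-4.5376  a^+=-5.6606
step 3: x_pred=-6.9943  r=1.3943  x^+=-6.3195  v^+=-8.1653  a^+=-4.8353
step 4: x_pred=-13.2199  r=12.5799  x^+=-7.1312  v^+=-8.5309  a^+=2.6099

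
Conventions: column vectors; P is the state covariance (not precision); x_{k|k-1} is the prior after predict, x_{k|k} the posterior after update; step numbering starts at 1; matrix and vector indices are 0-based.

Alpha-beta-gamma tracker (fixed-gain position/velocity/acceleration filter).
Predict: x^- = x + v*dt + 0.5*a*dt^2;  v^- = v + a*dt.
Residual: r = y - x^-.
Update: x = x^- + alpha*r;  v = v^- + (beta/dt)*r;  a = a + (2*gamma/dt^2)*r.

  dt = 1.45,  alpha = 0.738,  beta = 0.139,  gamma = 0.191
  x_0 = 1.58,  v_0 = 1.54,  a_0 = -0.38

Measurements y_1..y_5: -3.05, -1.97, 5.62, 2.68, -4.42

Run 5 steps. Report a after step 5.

step 1: x_pred=3.4135  r=-6.4635  x^+=-1.3566  v^+=0.3694  a^+=-1.5543
step 2: x_pred=-2.4549  r=0.4849  x^+=-2.0971  v^+=-1.8379  a^+=-1.4662
step 3: x_pred=-6.3034  r=11.9234  x^+=2.4961  v^+=-2.8210  a^+=0.7001
step 4: x_pred=-0.8583  r=3.5383  x^+=1.7530  v^+=-1.4666  a^+=1.3430
step 5: x_pred=1.0382  r=-5.4582  x^+=-2.9900  v^+=-0.0425  a^+=0.3513

a_post = 0.3513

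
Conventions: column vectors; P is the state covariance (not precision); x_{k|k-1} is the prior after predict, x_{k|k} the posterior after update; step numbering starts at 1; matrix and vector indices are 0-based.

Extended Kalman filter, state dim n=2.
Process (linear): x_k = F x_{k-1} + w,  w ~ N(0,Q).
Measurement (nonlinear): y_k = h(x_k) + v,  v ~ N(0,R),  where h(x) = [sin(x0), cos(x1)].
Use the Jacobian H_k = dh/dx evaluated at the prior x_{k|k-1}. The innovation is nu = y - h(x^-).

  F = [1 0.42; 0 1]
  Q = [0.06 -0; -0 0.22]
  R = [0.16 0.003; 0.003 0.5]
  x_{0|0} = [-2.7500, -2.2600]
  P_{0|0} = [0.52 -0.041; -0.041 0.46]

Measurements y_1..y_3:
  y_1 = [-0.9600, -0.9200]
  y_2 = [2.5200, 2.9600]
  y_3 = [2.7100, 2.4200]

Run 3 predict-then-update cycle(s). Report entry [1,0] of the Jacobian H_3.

H_jac[1,0] = 0.0000

step 1: x^-=[-3.6992, -2.2600]  P^-=[0.6267 0.1522; 0.1522 0.6800]  H_jac=[-0.8485 0.0000; 0.0000 0.7718]  S=[0.6112 -0.0967; -0.0967 0.9050]  K=[-0.8641 0.0375; -0.1216 0.5669]  nu=[-1.4892, -0.2841]  x^+=[-2.4231, -2.2399]  P^+=[0.1628 0.0209; 0.0209 0.3668]
step 2: x^-=[-3.3638, -2.2399]  P^-=[0.3051 0.1750; 0.1750 0.5868]  H_jac=[-0.9754 0.0000; 0.0000 0.7844]  S=[0.4503 -0.1309; -0.1309 0.8610]  K=[-0.6430 0.0617; -0.2340 0.4990]  nu=[2.2996, 3.5803]  x^+=[-4.6216, -0.9916]  P^+=[0.1053 0.0369; 0.0369 0.3172]
step 3: x^-=[-5.0381, -0.9916]  P^-=[0.2522 0.1701; 0.1701 0.5372]  H_jac=[0.3200 0.0000; 0.0000 0.8369]  S=[0.1858 0.0485; 0.0485 0.8762]  K=[0.3976 0.1404; 0.1612 0.5041]  nu=[1.7626, 1.8726]  x^+=[-4.0744, 0.2365]  P^+=[0.2001 0.0853; 0.0853 0.3018]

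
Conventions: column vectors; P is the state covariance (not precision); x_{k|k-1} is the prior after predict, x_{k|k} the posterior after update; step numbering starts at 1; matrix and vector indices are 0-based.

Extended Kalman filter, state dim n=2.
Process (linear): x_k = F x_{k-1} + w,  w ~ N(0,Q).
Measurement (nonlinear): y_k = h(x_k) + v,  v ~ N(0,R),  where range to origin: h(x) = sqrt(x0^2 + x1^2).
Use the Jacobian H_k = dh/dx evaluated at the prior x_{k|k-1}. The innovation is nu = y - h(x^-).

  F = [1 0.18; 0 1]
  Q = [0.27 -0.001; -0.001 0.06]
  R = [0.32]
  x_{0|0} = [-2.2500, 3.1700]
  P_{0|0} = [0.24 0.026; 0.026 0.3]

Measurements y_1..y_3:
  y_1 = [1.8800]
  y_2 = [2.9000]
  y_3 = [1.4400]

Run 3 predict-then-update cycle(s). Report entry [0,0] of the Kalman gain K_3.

step 1: x^-=[-1.6794, 3.1700]  P^-=[0.5291 0.0790; 0.0790 0.3600]  H_jac=[-0.4681 0.8837]  S=[0.6517]  K=[-0.2729; 0.4314]  nu=[-1.7074]  x^+=[-1.2134, 2.4335]  P^+=[0.4805 0.1557; 0.1557 0.2387]
step 2: x^-=[-0.7754, 2.4335]  P^-=[0.8143 0.1977; 0.1977 0.2987]  H_jac=[-0.3036 0.9528]  S=[0.5519]  K=[-0.1066; 0.4070]  nu=[0.3460]  x^+=[-0.8123, 2.5743]  P^+=[0.8081 0.2217; 0.2217 0.2073]
step 3: x^-=[-0.3489, 2.5743]  P^-=[1.1646 0.2580; 0.2580 0.2673]  H_jac=[-0.1343 0.9909]  S=[0.5348]  K=[0.1855; 0.4305]  nu=[-1.1578]  x^+=[-0.5637, 2.0758]  P^+=[1.1462 0.2153; 0.2153 0.1682]

K[0,0] = 0.1855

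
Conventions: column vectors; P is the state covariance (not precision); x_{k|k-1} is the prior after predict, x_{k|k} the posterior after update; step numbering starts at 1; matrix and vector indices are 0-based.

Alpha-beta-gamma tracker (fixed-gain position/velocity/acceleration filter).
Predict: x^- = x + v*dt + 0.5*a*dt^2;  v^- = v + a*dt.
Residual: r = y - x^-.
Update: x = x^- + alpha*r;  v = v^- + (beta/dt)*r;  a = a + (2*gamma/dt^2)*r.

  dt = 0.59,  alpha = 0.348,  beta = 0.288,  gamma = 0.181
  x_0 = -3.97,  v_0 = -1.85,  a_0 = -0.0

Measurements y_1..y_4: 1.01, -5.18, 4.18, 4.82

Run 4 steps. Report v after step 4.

v_post = 9.9466

step 1: x_pred=-5.0615  r=6.0715  x^+=-2.9486  v^+=1.1137  a^+=6.3139
step 2: x_pred=-1.1926  r=-3.9874  x^+=-2.5802  v^+=2.8925  a^+=2.1673
step 3: x_pred=-0.4964  r=4.6764  x^+=1.1310  v^+=6.4540  a^+=7.0304
step 4: x_pred=6.1625  r=-1.3425  x^+=5.6953  v^+=9.9466  a^+=5.6343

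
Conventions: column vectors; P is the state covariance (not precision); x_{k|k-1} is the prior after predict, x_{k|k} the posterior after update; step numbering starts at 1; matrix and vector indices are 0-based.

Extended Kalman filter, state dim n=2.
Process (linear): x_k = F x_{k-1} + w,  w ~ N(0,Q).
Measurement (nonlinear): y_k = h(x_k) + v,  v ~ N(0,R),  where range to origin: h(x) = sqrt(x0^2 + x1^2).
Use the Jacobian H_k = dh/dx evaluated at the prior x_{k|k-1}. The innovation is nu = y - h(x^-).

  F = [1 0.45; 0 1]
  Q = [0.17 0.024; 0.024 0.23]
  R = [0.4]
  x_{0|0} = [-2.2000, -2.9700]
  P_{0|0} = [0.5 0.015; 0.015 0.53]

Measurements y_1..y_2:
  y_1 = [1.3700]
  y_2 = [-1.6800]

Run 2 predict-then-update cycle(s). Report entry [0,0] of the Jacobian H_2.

step 1: x^-=[-3.5365, -2.9700]  P^-=[0.7908 0.2775; 0.2775 0.7600]  H_jac=[-0.7658 -0.6431]  S=[1.4514]  K=[-0.5402; -0.4832]  nu=[-3.2482]  x^+=[-1.7818, -1.4006]  P^+=[0.3673 -0.1013; -0.1013 0.4212]
step 2: x^-=[-2.4121, -1.4006]  P^-=[0.5314 0.1122; 0.1122 0.6512]  H_jac=[-0.8648 -0.5021]  S=[1.0590]  K=[-0.4871; -0.4004]  nu=[-4.4692]  x^+=[-0.2351, 0.3888]  P^+=[0.2801 -0.0943; -0.0943 0.4814]

H_jac[0,0] = -0.8648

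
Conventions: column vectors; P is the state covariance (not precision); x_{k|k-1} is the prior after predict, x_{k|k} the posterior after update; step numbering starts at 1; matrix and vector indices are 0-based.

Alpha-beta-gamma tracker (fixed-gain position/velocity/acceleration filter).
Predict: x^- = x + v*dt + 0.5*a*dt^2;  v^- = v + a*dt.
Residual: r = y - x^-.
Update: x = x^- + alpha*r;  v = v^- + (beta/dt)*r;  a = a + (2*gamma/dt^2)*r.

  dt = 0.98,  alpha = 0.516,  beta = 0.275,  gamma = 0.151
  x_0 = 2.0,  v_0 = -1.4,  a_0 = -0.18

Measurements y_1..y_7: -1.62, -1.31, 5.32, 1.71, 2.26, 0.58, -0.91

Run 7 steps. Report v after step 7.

v_post = 0.2447

step 1: x_pred=0.5416  r=-2.1616  x^+=-0.5738  v^+=-2.1830  a^+=-0.8597
step 2: x_pred=-3.1259  r=1.8159  x^+=-2.1889  v^+=-2.5159  a^+=-0.2887
step 3: x_pred=-4.7931  r=10.1131  x^+=0.4252  v^+=0.0391  a^+=2.8914
step 4: x_pred=1.8520  r=-0.1420  x^+=1.7787  v^+=2.8328  a^+=2.8468
step 5: x_pred=5.9219  r=-3.6619  x^+=4.0323  v^+=4.5951  a^+=1.6953
step 6: x_pred=9.3496  r=-8.7696  x^+=4.8245  v^+=3.7956  a^+=-1.0623
step 7: x_pred=8.0340  r=-8.9440  x^+=3.4189  v^+=0.2447  a^+=-3.8748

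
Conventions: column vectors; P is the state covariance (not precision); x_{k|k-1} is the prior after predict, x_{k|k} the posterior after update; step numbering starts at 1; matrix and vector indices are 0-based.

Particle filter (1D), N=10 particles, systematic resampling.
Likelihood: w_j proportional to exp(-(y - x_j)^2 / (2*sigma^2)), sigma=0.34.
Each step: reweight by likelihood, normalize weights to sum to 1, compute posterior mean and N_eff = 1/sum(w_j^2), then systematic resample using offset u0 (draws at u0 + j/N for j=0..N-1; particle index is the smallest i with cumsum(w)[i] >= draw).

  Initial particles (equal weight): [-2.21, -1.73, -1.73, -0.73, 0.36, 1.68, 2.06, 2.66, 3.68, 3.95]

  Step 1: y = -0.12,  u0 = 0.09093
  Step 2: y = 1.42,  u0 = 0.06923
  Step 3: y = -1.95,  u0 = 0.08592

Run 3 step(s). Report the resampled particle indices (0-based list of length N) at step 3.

resampled_idx = [0, 1, 2, 3, 4, 5, 6, 7, 8, 9]

step 1: w=[0.0000, 0.0000, 0.0000, 0.3514, 0.6486, 0.0000, 0.0000, 0.0000, 0.0000, 0.0000]  mean=-0.0231  Neff=1.8379  idx=[3, 3, 3, 4, 4, 4, 4, 4, 4, 4]
step 2: w=[0.0000, 0.0000, 0.0000, 0.1429, 0.1429, 0.1429, 0.1429, 0.1429, 0.1429, 0.1429]  mean=0.3600  Neff=7.0000  idx=[3, 4, 4, 5, 6, 6, 7, 8, 9, 9]
step 3: w=[0.1000, 0.1000, 0.1000, 0.1000, 0.1000, 0.1000, 0.1000, 0.1000, 0.1000, 0.1000]  mean=0.3600  Neff=10.0000  idx=[0, 1, 2, 3, 4, 5, 6, 7, 8, 9]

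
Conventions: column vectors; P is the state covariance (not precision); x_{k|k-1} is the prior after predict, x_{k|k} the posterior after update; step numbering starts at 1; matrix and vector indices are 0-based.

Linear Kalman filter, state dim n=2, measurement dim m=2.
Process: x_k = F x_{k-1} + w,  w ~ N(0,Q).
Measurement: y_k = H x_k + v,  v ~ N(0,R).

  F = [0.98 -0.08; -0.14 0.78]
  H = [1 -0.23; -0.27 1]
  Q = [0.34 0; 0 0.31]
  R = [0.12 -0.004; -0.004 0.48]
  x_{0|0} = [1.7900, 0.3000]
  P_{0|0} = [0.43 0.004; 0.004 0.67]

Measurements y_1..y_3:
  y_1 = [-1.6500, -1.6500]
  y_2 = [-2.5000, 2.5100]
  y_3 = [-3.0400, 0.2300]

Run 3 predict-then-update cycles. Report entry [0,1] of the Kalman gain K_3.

step 1: x^-=[1.7302, -0.0166]  P^-=[0.7566 -0.0977; -0.0977 0.7252]  S=[0.9599 -0.4789; -0.4789 1.3131]  K=[0.8519 0.0807; 0.0122 0.5768]  nu=[-3.3840, -1.1662]  x^+=[-1.2466, -0.7306]  P^+=[0.1173 0.0670; 0.0670 0.2949]
step 2: x^-=[-1.1632, -0.3953]  P^-=[0.4440 0.0175; 0.0175 0.4771]  S=[0.5813 -0.2151; -0.2151 0.9800]  K=[0.7819 0.0671; 0.0213 0.4867]  nu=[-1.4277, 2.5913]  x^+=[-2.1057, 0.8353]  P^+=[0.1069 0.0579; 0.0579 0.2492]
step 3: x^-=[-2.1304, 0.9464]  P^-=[0.4352 0.0147; 0.0147 0.4510]  S=[0.5722 -0.2096; -0.2096 0.9548]  K=[0.7776 0.0631; 0.0173 0.4720]  nu=[-0.6919, -1.2916]  x^+=[-2.7499, 0.3247]  P^+=[0.1059 0.0557; 0.0557 0.2416]

K[0,1] = 0.0631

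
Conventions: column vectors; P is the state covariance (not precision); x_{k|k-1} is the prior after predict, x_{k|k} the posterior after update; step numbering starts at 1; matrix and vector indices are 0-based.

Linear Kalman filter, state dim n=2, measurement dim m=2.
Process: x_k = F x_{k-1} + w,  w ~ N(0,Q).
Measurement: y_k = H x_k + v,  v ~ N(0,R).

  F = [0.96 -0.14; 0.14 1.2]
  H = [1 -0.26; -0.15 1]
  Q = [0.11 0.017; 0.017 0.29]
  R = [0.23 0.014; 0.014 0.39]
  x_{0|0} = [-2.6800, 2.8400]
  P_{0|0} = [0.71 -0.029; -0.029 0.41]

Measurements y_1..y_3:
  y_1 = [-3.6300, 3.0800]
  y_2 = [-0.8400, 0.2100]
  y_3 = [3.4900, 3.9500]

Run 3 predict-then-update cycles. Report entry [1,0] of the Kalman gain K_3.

K[1,0] = -0.0645

step 1: x^-=[-2.9704, 3.0328]  P^-=[0.7802 0.0107; 0.0107 0.8846]  S=[1.0644 -0.3219; -0.3219 1.2889]  K=[0.7630 0.1081; 0.0012 0.6854]  nu=[0.1289, -0.3984]  x^+=[-2.9151, 2.7599]  P^+=[0.1985 0.0826; 0.0826 0.2797]
step 2: x^-=[-3.1849, 2.9038]  P^-=[0.2762 0.0902; 0.0902 0.7244]  S=[0.5083 -0.1220; -0.1220 1.0936]  K=[0.5220 0.1029; -0.0380 0.6458]  nu=[3.0999, -3.1715]  x^+=[-1.8931, 0.7378]  P^+=[0.1393 0.0683; 0.0683 0.2616]
step 3: x^-=[-1.9206, 0.6203]  P^-=[0.2251 0.0691; 0.0691 0.6924]  S=[0.4660 -0.1280; -0.1280 1.0667]  K=[0.4691 0.0894; -0.0645 0.6316]  nu=[5.5719, 3.0416]  x^+=[0.9650, 2.1819]  P^+=[0.1248 0.0602; 0.0602 0.2545]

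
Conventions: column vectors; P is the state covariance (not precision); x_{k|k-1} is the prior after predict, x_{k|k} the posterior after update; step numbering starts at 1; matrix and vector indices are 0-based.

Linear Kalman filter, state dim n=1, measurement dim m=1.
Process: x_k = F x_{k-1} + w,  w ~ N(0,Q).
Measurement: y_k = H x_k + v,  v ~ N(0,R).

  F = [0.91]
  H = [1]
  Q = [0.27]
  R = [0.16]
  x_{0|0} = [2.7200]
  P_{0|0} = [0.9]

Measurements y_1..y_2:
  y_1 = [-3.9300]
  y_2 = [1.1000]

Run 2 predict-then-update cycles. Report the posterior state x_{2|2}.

x_post = [-0.0410]

step 1: x^-=[2.4752]  P^-=[1.0153]  S=[1.1753]  K=[0.8639]  nu=[-6.4052]  x^+=[-3.0580]  P^+=[0.1382]
step 2: x^-=[-2.7828]  P^-=[0.3845]  S=[0.5445]  K=[0.7061]  nu=[3.8828]  x^+=[-0.0410]  P^+=[0.1130]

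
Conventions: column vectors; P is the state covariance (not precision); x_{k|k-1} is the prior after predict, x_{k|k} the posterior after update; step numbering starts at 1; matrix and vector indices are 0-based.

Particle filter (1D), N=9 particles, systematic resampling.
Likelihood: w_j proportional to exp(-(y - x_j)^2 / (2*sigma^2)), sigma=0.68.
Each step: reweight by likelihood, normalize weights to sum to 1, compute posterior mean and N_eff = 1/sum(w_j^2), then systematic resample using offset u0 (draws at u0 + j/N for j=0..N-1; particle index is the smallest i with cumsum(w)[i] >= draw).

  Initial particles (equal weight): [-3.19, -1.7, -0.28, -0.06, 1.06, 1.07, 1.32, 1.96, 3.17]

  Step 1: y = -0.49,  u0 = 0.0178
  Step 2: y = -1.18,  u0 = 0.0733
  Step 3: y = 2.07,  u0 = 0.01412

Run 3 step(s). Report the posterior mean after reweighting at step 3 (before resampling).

post_mean = -0.1293

step 1: w=[0.0002, 0.0953, 0.4425, 0.3800, 0.0345, 0.0334, 0.0134, 0.0007, 0.0000]  mean=-0.2178  Neff=2.8430  idx=[1, 2, 2, 2, 2, 3, 3, 3, 3]
step 2: w=[0.2168, 0.1210, 0.1210, 0.1210, 0.1210, 0.0748, 0.0748, 0.0748, 0.0748]  mean=-0.5220  Neff=7.8159  idx=[0, 0, 1, 2, 3, 4, 5, 7, 8]
step 3: w=[0.0000, 0.0000, 0.0787, 0.0787, 0.0787, 0.0787, 0.2284, 0.2284, 0.2284]  mean=-0.1293  Neff=5.5161  idx=[2, 3, 5, 6, 6, 7, 7, 8, 8]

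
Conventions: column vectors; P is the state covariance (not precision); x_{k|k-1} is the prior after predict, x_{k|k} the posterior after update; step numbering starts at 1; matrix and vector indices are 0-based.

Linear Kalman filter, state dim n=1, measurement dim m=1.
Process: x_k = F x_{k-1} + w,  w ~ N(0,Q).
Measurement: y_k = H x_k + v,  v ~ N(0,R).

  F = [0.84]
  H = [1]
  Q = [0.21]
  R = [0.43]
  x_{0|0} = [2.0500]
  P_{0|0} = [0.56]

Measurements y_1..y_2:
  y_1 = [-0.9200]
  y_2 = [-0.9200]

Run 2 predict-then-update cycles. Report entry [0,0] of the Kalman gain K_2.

K[0,0] = 0.4739

step 1: x^-=[1.7220]  P^-=[0.6051]  S=[1.0351]  K=[0.5846]  nu=[-2.6420]  x^+=[0.1775]  P^+=[0.2514]
step 2: x^-=[0.1491]  P^-=[0.3874]  S=[0.8174]  K=[0.4739]  nu=[-1.0691]  x^+=[-0.3576]  P^+=[0.2038]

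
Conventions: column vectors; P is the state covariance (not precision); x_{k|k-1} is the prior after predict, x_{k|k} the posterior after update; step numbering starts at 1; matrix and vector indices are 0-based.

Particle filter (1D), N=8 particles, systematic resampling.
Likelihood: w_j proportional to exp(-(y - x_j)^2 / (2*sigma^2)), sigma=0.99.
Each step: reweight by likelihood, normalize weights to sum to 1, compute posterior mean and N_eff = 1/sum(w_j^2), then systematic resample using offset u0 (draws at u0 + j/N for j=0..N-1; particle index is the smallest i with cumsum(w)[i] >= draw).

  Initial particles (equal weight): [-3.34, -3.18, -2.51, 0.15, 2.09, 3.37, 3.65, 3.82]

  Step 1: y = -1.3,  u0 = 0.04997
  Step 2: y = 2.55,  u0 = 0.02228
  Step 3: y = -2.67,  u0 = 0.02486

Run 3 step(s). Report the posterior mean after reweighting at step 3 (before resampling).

post_mean = 0.1500

step 1: w=[0.1085, 0.1494, 0.4295, 0.3101, 0.0026, 0.0000, 0.0000, 0.0000]  mean=-1.8633  Neff=3.1777  idx=[0, 1, 2, 2, 2, 2, 3, 3]
step 2: w=[0.0000, 0.0000, 0.0000, 0.0000, 0.0000, 0.0000, 0.5000, 0.5000]  mean=0.1498  Neff=2.0003  idx=[6, 6, 6, 6, 7, 7, 7, 7]
step 3: w=[0.1250, 0.1250, 0.1250, 0.1250, 0.1250, 0.1250, 0.1250, 0.1250]  mean=0.1500  Neff=8.0000  idx=[0, 1, 2, 3, 4, 5, 6, 7]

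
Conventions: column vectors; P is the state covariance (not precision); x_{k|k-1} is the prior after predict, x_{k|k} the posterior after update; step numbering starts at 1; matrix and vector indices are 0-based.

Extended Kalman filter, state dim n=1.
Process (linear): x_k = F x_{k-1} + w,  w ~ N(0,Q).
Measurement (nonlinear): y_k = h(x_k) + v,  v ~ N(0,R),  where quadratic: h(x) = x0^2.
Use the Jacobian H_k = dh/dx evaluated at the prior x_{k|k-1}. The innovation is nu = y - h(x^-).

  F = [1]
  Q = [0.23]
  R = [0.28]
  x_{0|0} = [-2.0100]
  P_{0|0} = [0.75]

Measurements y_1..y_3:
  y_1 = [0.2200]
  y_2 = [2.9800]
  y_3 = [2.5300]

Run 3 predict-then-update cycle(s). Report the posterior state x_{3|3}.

x_post = [-1.6103]

step 1: x^-=[-2.0100]  P^-=[0.9800]  H_jac=[-4.0200]  S=[16.1172]  K=[-0.2444]  nu=[-3.8201]  x^+=[-1.0762]  P^+=[0.0170]
step 2: x^-=[-1.0762]  P^-=[0.2470]  H_jac=[-2.1525]  S=[1.4245]  K=[-0.3733]  nu=[1.8217]  x^+=[-1.7562]  P^+=[0.0486]
step 3: x^-=[-1.7562]  P^-=[0.2786]  H_jac=[-3.5124]  S=[3.7166]  K=[-0.2633]  nu=[-0.5543]  x^+=[-1.6103]  P^+=[0.0210]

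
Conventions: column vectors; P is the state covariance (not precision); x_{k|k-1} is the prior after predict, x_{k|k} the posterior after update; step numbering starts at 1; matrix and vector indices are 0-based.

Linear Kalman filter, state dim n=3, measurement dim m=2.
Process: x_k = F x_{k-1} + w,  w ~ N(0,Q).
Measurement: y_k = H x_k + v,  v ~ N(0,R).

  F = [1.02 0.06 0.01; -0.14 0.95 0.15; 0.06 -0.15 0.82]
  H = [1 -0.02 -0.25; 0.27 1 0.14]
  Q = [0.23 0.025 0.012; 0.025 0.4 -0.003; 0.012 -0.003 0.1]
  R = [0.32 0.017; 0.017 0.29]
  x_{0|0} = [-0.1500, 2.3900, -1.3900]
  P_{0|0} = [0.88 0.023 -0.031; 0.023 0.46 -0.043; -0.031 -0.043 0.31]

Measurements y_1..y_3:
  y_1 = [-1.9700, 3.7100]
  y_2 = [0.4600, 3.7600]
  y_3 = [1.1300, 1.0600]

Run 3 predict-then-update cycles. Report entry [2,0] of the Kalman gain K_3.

step 1: x^-=[-0.0235, 2.0830, -1.5073]  P^-=[1.1494 -0.0574 0.0328; -0.0574 0.8223 -0.0653; 0.0328 -0.0653 0.3291]  S=[1.4755 0.2612; 0.2612 1.1558]  K=[0.7654 0.0499; -0.1679 0.7281; -0.0323 -0.0016]  nu=[-2.2817, 1.8444]  x^+=[-1.6778, 3.8089, -1.4365]  P^+=[0.2622 -0.0532 0.0702; -0.0532 0.2319 -0.0658; 0.0702 -0.0658 0.3275]
step 2: x^-=[-1.4972, 3.6378, -1.8500]  P^-=[0.4986 -0.0404 0.0922; -0.0404 0.6142 -0.0593; 0.0922 -0.0593 0.3504]  S=[0.7956 0.1086; 0.1086 0.9160]  K=[0.5923 0.0468; -0.1384 0.6660; 0.0052 0.0154]  nu=[1.5674, 0.7854]  x^+=[-0.5321, 3.9439, -1.8298]  P^+=[0.2114 -0.0458 0.0881; -0.0458 0.2127 -0.0683; 0.0881 -0.0683 0.3502]
step 3: x^-=[-0.3244, 3.5467, -2.1240]  P^-=[0.4469 -0.0244 0.1032; -0.0244 0.5930 -0.0566; 0.1032 -0.0566 0.3673]  S=[0.7389 0.1104; 0.1104 0.9016]  K=[0.5625 0.0539; -0.1282 0.6574; 0.0134 0.0236]  nu=[0.9943, -2.1018]  x^+=[0.1217, 2.0376, -2.1602]  P^+=[0.2038 -0.0431 0.0949; -0.0431 0.2099 -0.0699; 0.0949 -0.0699 0.3666]

K[2,0] = 0.0134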